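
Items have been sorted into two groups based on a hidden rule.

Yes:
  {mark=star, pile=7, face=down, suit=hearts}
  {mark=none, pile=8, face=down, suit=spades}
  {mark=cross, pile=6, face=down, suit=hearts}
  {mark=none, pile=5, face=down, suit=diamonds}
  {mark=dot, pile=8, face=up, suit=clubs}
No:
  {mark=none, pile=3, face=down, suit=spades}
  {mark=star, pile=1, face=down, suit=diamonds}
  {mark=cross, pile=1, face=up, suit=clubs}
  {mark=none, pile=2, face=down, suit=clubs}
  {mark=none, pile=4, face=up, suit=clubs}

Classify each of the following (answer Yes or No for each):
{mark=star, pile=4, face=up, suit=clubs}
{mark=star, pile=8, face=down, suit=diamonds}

'Yes' ⟺ pile ≥ 5.
{mark=star, pile=4, face=up, suit=clubs}: pile = 4, doesn't match → No. {mark=star, pile=8, face=down, suit=diamonds}: pile = 8, fits → Yes.

No, Yes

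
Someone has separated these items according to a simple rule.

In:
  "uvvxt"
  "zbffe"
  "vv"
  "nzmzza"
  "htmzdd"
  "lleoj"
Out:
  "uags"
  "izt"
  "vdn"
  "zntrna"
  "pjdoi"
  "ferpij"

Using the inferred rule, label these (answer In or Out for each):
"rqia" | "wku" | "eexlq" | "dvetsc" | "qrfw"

The common property of the 'In' items is: has a double letter. No 'Out' item has it.
"rqia" → no doubled letter → Out. "wku" → no doubled letter → Out. "eexlq" → 'ee' doubled → In. "dvetsc" → no doubled letter → Out. "qrfw" → no doubled letter → Out.

Out, Out, In, Out, Out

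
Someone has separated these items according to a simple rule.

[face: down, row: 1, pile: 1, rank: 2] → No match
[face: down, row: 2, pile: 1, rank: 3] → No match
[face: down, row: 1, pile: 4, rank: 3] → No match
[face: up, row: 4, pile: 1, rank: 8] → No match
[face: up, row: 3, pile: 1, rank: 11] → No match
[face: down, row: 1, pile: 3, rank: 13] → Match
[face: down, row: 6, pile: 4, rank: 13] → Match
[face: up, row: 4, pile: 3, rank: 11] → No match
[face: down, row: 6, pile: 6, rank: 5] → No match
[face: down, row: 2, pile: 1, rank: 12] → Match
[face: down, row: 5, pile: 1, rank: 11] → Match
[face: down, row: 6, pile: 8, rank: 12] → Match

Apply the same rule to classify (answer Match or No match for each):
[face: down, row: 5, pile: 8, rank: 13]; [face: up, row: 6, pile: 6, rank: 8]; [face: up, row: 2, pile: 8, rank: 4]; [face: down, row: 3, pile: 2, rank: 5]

Match, No match, No match, No match

One predicate separates the groups cleanly: face is down AND rank ≥ 8.
Match: [face: down, row: 5, pile: 8, rank: 13], since face is down, rank = 13. No match: [face: up, row: 6, pile: 6, rank: 8], since face is up, rank = 8. No match: [face: up, row: 2, pile: 8, rank: 4], since face is up, rank = 4. No match: [face: down, row: 3, pile: 2, rank: 5], since face is down, rank = 5.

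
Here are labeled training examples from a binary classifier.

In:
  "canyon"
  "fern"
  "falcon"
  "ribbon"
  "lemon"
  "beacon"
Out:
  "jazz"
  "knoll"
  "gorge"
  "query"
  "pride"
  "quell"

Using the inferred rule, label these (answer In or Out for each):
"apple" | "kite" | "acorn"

Out, Out, In

The rule appears to be: ends with 'n'.
"apple" — ends with 'e', hence Out.
"kite" — ends with 'e', hence Out.
"acorn" — ends with 'n', hence In.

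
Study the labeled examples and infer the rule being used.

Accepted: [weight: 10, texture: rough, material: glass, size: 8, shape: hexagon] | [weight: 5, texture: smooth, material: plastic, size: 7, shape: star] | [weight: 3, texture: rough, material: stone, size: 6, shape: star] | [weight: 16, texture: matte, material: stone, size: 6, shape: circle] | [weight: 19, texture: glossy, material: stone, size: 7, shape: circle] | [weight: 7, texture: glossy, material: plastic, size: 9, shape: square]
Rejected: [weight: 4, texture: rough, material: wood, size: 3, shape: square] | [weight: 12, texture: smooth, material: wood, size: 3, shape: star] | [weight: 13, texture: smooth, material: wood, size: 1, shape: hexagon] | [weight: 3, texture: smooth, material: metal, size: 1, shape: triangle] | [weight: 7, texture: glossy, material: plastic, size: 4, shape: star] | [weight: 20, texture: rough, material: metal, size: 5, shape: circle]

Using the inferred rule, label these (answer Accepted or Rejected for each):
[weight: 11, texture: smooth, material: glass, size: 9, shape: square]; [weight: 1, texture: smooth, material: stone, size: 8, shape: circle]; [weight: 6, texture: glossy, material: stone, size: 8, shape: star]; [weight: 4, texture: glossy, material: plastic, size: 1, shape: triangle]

Accepted, Accepted, Accepted, Rejected

Every 'Accepted' example satisfies: size ≥ 6. None of the 'Rejected' examples do.
[weight: 11, texture: smooth, material: glass, size: 9, shape: square]: Accepted (size = 9). [weight: 1, texture: smooth, material: stone, size: 8, shape: circle]: Accepted (size = 8). [weight: 6, texture: glossy, material: stone, size: 8, shape: star]: Accepted (size = 8). [weight: 4, texture: glossy, material: plastic, size: 1, shape: triangle]: Rejected (size = 1).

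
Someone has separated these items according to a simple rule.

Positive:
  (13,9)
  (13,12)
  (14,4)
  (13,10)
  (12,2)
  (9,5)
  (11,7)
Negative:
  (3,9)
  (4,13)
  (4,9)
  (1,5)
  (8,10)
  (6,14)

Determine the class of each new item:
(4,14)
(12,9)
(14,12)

Rule: first > second. This holds for each 'Positive' example and fails for each 'Negative' one.

Negative, Positive, Positive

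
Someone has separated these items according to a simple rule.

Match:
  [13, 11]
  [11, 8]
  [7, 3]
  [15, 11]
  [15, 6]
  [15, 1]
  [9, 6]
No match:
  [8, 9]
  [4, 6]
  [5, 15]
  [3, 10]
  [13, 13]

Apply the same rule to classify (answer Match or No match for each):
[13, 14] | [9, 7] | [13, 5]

A rule that fits every label: first > second — true of each 'Match' example, false of each 'No match' one.
[13, 14]: 13 < 14, lacks this property → No match. [9, 7]: 9 > 7, satisfies this → Match. [13, 5]: 13 > 5, satisfies this → Match.

No match, Match, Match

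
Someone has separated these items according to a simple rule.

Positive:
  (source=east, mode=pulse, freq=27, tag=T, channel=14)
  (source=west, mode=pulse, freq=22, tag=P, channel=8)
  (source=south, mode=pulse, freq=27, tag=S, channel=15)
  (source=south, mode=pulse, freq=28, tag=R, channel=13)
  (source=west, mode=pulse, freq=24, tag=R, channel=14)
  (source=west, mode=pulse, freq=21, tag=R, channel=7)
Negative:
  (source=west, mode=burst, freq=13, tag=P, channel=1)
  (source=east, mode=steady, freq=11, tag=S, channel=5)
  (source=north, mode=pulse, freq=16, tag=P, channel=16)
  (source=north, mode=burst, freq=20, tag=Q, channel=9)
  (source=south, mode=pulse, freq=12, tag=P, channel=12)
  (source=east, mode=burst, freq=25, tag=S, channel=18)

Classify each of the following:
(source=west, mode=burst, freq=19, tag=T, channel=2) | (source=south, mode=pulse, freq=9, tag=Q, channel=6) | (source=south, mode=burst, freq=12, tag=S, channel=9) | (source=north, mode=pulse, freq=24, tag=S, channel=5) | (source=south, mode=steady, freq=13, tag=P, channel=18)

Rule: mode is pulse AND freq ≥ 20. This holds for each 'Positive' example and fails for each 'Negative' one.
(source=west, mode=burst, freq=19, tag=T, channel=2) — mode is burst, freq = 19, hence Negative.
(source=south, mode=pulse, freq=9, tag=Q, channel=6) — mode is pulse, freq = 9, hence Negative.
(source=south, mode=burst, freq=12, tag=S, channel=9) — mode is burst, freq = 12, hence Negative.
(source=north, mode=pulse, freq=24, tag=S, channel=5) — mode is pulse, freq = 24, hence Positive.
(source=south, mode=steady, freq=13, tag=P, channel=18) — mode is steady, freq = 13, hence Negative.

Negative, Negative, Negative, Positive, Negative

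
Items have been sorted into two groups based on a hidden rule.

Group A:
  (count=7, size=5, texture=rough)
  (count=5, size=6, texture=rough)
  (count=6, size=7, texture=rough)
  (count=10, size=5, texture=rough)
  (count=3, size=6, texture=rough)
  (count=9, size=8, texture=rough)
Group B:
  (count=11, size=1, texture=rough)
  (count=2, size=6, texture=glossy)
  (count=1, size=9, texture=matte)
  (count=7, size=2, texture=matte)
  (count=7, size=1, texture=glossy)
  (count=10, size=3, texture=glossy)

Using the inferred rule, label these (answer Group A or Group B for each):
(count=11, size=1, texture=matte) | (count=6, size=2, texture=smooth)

One predicate separates the groups cleanly: texture is rough AND size ≥ 2.

Group B, Group B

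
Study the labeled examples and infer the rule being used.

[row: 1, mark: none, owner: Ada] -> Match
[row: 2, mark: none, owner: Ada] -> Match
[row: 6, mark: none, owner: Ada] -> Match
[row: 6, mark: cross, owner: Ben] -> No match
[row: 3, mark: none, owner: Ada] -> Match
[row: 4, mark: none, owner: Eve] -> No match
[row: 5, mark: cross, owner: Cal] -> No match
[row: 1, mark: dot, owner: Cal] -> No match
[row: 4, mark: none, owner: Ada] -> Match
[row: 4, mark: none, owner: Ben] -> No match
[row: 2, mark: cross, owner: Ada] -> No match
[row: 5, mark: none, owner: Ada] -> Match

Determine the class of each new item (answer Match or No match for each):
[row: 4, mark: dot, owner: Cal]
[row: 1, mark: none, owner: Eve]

No match, No match

Every 'Match' example satisfies: mark is none AND owner is Ada. None of the 'No match' examples do.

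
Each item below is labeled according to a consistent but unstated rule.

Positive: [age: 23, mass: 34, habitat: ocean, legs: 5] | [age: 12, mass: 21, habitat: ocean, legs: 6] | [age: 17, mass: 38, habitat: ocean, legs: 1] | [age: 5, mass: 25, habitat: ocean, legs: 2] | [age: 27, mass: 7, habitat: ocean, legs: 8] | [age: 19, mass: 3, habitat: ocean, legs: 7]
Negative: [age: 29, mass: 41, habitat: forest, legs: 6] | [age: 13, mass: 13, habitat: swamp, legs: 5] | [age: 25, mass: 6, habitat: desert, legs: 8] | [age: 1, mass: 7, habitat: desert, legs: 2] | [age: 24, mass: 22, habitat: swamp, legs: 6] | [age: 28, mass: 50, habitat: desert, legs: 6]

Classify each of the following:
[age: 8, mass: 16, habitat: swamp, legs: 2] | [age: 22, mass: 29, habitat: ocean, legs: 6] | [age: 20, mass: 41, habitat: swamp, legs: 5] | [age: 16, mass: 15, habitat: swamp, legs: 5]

Looking at the examples, the only property every 'Positive' case has and every 'Negative' case lacks is: habitat is ocean.

Negative, Positive, Negative, Negative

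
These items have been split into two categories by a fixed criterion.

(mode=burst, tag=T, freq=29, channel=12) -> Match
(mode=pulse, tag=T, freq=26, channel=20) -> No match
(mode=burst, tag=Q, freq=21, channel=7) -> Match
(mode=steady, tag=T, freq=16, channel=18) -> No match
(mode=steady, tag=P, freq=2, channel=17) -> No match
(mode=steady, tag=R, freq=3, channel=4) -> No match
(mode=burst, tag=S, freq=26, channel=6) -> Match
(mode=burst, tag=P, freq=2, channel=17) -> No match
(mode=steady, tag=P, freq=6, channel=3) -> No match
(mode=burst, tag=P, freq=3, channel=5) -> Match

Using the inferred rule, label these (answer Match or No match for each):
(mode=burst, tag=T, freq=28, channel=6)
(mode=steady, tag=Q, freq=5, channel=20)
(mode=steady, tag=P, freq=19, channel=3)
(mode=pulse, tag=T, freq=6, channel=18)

Match, No match, No match, No match

Rule: mode is burst AND freq ≥ 3. This holds for each 'Match' example and fails for each 'No match' one.
Match: (mode=burst, tag=T, freq=28, channel=6), since mode is burst, freq = 28. No match: (mode=steady, tag=Q, freq=5, channel=20), since mode is steady, freq = 5. No match: (mode=steady, tag=P, freq=19, channel=3), since mode is steady, freq = 19. No match: (mode=pulse, tag=T, freq=6, channel=18), since mode is pulse, freq = 6.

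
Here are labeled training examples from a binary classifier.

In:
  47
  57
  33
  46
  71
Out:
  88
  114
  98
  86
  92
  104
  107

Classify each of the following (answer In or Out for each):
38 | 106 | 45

The simplest hypothesis consistent with all the labels is: at most 71.
38: 38 ≤ 71, meets the rule → In.
106: 106 > 71, does not satisfy this → Out.
45: 45 ≤ 71, meets the rule → In.

In, Out, In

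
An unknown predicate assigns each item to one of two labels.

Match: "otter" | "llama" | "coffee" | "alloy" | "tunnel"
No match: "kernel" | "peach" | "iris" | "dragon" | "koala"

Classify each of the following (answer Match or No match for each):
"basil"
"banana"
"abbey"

The simplest hypothesis consistent with all the labels is: has a double letter.
No match: "basil", since no doubled letter.
No match: "banana", since no doubled letter.
Match: "abbey", since 'bb' doubled.

No match, No match, Match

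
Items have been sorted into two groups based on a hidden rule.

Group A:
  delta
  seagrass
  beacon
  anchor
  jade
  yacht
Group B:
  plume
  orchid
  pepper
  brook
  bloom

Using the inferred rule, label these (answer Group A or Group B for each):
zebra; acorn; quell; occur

Comparing the two groups points to one rule — contains 'a'.
zebra — has 'a', hence Group A. acorn — has 'a', hence Group A. quell — no 'a', hence Group B. occur — no 'a', hence Group B.

Group A, Group A, Group B, Group B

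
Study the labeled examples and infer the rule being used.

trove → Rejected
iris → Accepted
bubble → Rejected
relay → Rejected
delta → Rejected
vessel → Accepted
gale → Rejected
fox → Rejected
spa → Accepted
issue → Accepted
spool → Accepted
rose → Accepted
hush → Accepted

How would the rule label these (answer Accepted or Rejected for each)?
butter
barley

Rejected, Rejected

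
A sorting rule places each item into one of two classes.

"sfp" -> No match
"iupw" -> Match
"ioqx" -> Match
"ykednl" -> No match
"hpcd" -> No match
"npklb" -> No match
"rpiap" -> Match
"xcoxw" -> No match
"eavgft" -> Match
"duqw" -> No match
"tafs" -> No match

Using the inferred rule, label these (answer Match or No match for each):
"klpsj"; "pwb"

No match, No match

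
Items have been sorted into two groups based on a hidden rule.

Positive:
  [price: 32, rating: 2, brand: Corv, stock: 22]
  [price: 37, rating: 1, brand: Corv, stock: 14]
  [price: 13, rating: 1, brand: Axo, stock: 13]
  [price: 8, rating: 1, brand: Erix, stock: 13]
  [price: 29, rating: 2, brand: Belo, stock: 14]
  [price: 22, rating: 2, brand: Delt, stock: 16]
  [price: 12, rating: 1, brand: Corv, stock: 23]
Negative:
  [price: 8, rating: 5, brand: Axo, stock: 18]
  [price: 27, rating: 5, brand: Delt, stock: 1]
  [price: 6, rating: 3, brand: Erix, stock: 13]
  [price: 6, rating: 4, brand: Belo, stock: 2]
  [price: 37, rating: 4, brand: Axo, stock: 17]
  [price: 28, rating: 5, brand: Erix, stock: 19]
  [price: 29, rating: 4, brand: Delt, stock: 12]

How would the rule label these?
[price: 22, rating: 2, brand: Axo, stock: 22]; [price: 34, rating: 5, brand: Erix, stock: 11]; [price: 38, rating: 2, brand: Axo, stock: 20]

The common property of the 'Positive' items is: rating ≤ 2. No 'Negative' item has it.
[price: 22, rating: 2, brand: Axo, stock: 22]: rating = 2 — qualifies, so Positive.
[price: 34, rating: 5, brand: Erix, stock: 11]: rating = 5 — fails the rule, so Negative.
[price: 38, rating: 2, brand: Axo, stock: 20]: rating = 2 — qualifies, so Positive.

Positive, Negative, Positive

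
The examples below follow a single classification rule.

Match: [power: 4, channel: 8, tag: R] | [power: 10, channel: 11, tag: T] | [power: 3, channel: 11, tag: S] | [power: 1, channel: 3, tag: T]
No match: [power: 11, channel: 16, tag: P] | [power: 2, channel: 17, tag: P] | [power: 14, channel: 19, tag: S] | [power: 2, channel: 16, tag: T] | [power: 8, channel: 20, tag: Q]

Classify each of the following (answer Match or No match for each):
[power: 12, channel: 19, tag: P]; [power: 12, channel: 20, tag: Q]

No match, No match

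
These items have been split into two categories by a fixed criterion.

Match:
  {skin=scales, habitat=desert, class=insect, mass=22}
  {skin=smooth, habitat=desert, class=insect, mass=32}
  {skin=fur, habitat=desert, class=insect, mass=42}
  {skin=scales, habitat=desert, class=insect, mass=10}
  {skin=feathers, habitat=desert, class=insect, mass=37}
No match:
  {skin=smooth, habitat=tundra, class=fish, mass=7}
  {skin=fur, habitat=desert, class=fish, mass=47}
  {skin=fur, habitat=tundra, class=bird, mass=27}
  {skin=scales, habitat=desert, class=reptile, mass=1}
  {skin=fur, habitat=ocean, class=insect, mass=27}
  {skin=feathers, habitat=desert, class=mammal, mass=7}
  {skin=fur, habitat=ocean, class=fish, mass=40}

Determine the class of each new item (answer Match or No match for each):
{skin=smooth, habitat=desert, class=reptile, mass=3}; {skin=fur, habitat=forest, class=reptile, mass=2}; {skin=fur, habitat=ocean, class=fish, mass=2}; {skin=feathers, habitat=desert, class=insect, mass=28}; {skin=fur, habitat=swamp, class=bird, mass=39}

'Match' ⟺ class is insect AND habitat is desert.
{skin=smooth, habitat=desert, class=reptile, mass=3} — class is reptile, habitat is desert, hence No match.
{skin=fur, habitat=forest, class=reptile, mass=2} — class is reptile, habitat is forest, hence No match.
{skin=fur, habitat=ocean, class=fish, mass=2} — class is fish, habitat is ocean, hence No match.
{skin=feathers, habitat=desert, class=insect, mass=28} — class is insect, habitat is desert, hence Match.
{skin=fur, habitat=swamp, class=bird, mass=39} — class is bird, habitat is swamp, hence No match.

No match, No match, No match, Match, No match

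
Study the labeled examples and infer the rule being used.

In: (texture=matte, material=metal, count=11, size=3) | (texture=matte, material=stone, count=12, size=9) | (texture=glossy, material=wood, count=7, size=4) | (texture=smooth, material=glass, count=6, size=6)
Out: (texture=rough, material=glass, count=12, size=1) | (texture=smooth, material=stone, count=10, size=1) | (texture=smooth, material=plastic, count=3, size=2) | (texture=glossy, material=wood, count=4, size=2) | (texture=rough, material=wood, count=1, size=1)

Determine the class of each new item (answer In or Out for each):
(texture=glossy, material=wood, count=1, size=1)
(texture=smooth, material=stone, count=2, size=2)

Out, Out

Every 'In' example satisfies: size ≥ 3. None of the 'Out' examples do.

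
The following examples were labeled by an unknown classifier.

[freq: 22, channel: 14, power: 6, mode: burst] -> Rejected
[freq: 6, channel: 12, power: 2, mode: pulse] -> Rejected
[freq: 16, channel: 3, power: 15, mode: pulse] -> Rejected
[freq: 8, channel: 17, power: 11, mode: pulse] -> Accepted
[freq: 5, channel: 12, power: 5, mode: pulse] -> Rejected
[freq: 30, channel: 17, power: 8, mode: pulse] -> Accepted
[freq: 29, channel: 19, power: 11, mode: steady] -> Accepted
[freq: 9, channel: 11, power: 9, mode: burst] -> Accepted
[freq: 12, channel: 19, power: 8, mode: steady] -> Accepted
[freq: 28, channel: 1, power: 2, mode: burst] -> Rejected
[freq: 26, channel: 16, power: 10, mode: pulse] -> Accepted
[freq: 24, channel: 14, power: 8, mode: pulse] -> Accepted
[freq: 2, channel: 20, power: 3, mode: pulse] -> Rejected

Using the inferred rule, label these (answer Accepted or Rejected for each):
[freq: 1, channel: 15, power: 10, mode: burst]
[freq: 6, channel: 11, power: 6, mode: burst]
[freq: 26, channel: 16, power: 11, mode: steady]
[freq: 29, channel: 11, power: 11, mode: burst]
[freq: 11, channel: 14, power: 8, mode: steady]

The rule appears to be: power ≥ 8 AND power ≤ 11.
[freq: 1, channel: 15, power: 10, mode: burst]: power = 10 — passes, so Accepted.
[freq: 6, channel: 11, power: 6, mode: burst]: power = 6 — fails the rule, so Rejected.
[freq: 26, channel: 16, power: 11, mode: steady]: power = 11 — passes, so Accepted.
[freq: 29, channel: 11, power: 11, mode: burst]: power = 11 — passes, so Accepted.
[freq: 11, channel: 14, power: 8, mode: steady]: power = 8 — passes, so Accepted.

Accepted, Rejected, Accepted, Accepted, Accepted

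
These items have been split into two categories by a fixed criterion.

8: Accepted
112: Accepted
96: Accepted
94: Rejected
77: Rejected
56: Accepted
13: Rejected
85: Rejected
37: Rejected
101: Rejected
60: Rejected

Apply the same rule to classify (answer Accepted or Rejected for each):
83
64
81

Rejected, Accepted, Rejected

The classifier is using: multiple of 8.
Rejected: 83, since 83 = 8·10 + 3.
Accepted: 64, since 64 = 8·8.
Rejected: 81, since 81 = 8·10 + 1.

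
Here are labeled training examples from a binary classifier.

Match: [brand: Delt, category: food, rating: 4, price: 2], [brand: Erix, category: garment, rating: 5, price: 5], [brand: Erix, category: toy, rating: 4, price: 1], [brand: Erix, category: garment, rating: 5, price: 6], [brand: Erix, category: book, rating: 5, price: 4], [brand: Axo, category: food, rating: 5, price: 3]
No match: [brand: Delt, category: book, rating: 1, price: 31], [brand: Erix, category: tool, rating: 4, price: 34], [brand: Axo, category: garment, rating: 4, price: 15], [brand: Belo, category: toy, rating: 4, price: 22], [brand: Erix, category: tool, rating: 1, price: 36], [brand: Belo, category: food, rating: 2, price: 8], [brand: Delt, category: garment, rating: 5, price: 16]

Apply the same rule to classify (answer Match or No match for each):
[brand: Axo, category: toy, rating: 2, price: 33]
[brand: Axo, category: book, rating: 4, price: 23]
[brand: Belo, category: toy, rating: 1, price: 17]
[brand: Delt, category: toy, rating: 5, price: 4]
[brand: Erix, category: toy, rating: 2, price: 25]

The pattern is that an item is 'Match' exactly when: price ≤ 6.
[brand: Axo, category: toy, rating: 2, price: 33]: No match (price = 33).
[brand: Axo, category: book, rating: 4, price: 23]: No match (price = 23).
[brand: Belo, category: toy, rating: 1, price: 17]: No match (price = 17).
[brand: Delt, category: toy, rating: 5, price: 4]: Match (price = 4).
[brand: Erix, category: toy, rating: 2, price: 25]: No match (price = 25).

No match, No match, No match, Match, No match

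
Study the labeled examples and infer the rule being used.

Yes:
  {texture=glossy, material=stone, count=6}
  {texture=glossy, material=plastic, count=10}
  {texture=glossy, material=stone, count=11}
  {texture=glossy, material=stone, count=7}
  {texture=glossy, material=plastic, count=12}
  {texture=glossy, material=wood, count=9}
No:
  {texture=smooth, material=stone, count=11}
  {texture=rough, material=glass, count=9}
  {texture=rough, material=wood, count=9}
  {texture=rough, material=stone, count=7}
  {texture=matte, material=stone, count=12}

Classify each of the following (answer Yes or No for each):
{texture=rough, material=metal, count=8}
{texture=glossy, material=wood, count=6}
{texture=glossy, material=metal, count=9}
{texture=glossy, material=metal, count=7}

No, Yes, Yes, Yes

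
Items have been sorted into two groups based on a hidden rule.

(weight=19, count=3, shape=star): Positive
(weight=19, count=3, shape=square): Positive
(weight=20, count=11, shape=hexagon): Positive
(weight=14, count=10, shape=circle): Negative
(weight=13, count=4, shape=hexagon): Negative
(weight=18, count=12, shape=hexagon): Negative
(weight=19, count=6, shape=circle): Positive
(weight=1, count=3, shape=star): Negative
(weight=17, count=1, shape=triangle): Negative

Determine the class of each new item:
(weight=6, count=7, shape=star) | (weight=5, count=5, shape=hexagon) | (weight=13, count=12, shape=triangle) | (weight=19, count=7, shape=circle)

The rule appears to be: weight ≥ 19.
(weight=6, count=7, shape=star): Negative (weight = 6). (weight=5, count=5, shape=hexagon): Negative (weight = 5). (weight=13, count=12, shape=triangle): Negative (weight = 13). (weight=19, count=7, shape=circle): Positive (weight = 19).

Negative, Negative, Negative, Positive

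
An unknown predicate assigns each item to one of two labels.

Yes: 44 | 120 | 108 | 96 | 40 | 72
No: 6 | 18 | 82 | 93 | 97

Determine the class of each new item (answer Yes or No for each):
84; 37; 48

Yes, No, Yes

The common property of the 'Yes' items is: multiple of 4. No 'No' item has it.
Yes: 84, since 84 = 4·21.
No: 37, since 37 = 4·9 + 1.
Yes: 48, since 48 = 4·12.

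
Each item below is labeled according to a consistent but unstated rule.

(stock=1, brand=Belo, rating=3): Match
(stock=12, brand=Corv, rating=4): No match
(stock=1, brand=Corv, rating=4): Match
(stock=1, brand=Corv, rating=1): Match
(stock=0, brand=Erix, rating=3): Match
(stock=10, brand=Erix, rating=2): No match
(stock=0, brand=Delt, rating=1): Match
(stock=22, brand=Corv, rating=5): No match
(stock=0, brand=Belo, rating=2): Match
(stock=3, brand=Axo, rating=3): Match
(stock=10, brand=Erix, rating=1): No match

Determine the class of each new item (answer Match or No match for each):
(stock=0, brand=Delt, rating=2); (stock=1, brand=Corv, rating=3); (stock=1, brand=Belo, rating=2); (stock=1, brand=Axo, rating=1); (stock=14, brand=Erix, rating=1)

Match, Match, Match, Match, No match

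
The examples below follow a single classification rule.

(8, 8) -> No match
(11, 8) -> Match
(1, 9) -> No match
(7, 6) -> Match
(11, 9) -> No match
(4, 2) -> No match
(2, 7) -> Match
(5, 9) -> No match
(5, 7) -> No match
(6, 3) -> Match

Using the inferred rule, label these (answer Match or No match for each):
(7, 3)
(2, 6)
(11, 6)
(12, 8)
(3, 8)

No match, No match, Match, No match, Match

Rule: sum is odd. This holds for each 'Match' example and fails for each 'No match' one.
(7, 3) → 7+3 = 10 → No match. (2, 6) → 2+6 = 8 → No match. (11, 6) → 11+6 = 17 → Match. (12, 8) → 12+8 = 20 → No match. (3, 8) → 3+8 = 11 → Match.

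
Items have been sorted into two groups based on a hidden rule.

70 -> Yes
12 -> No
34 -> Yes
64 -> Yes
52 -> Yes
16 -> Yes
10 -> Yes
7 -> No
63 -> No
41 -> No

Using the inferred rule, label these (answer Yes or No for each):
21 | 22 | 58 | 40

No, Yes, Yes, Yes

Comparing the two groups points to one rule — ≡ 4 (mod 6).
21: 21 mod 6 = 3, fails this test → No.
22: 22 mod 6 = 4, meets the rule → Yes.
58: 58 mod 6 = 4, meets the rule → Yes.
40: 40 mod 6 = 4, meets the rule → Yes.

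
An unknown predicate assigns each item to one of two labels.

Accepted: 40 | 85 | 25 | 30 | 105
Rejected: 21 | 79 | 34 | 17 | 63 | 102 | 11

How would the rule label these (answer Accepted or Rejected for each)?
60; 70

Accepted, Accepted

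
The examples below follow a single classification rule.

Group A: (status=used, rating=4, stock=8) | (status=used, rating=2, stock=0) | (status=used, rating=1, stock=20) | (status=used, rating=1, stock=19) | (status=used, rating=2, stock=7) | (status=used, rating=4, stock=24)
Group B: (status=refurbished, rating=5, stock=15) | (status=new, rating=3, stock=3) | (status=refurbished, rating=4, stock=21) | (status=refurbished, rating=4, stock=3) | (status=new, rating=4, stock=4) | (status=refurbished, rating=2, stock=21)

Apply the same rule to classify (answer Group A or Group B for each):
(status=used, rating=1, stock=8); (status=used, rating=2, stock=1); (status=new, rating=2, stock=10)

Group A, Group A, Group B

Comparing the two groups points to one rule — status is used.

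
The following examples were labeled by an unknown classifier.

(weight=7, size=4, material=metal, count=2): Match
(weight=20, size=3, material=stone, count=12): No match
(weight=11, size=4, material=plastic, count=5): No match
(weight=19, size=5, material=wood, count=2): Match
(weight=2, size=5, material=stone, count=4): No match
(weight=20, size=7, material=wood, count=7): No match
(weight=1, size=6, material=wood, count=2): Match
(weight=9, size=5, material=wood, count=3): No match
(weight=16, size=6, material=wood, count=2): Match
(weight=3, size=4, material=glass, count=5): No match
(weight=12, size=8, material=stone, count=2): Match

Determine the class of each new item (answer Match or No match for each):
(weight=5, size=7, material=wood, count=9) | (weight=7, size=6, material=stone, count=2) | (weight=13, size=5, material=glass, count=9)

No match, Match, No match

The common property of the 'Match' items is: count = 2. No 'No match' item has it.
(weight=5, size=7, material=wood, count=9): No match (count = 9). (weight=7, size=6, material=stone, count=2): Match (count = 2). (weight=13, size=5, material=glass, count=9): No match (count = 9).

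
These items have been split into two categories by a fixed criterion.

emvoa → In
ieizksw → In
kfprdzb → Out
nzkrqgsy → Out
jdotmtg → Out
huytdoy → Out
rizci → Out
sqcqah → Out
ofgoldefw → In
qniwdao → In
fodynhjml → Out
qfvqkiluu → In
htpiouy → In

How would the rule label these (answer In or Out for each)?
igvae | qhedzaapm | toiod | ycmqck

In, In, In, Out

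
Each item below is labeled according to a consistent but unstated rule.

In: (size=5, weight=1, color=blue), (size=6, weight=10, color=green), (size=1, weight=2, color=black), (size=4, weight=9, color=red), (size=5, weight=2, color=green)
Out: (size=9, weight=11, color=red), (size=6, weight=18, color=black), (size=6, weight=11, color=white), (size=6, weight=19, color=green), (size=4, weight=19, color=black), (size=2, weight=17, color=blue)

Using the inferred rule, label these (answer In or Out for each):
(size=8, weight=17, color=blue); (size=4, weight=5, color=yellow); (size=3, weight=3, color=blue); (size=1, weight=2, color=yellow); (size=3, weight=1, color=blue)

Out, In, In, In, In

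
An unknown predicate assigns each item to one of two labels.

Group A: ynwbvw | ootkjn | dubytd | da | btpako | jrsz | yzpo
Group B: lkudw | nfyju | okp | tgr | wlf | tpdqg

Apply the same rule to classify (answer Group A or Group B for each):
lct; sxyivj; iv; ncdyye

Checking candidate rules against both groups, what survives is: even length.

Group B, Group A, Group A, Group A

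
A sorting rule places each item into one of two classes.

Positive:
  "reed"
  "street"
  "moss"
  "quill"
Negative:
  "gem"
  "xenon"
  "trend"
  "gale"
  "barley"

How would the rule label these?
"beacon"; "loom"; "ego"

Negative, Positive, Negative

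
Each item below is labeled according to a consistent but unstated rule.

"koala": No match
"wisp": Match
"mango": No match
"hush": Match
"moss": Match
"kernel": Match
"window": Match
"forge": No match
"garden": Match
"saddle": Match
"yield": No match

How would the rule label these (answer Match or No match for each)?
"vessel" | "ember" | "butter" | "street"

Match, No match, Match, Match

'Match' ⟺ even length.
"vessel": Match (length 6).
"ember": No match (length 5).
"butter": Match (length 6).
"street": Match (length 6).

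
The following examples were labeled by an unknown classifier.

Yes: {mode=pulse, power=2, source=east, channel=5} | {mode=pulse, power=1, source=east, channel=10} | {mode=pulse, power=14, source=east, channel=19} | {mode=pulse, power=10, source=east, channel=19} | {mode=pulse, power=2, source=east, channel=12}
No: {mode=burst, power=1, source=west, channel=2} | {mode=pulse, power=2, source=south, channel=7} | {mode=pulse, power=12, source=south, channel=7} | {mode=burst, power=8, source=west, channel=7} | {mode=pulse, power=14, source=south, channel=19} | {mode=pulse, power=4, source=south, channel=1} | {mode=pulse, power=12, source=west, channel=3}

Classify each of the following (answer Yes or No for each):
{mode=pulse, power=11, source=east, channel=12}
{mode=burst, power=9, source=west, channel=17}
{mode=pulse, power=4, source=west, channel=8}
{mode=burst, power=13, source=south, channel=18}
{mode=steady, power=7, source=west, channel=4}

Yes, No, No, No, No

All 'Yes' examples share one property — source is east — and every 'No' example lacks it.
{mode=pulse, power=11, source=east, channel=12}: Yes (source is east). {mode=burst, power=9, source=west, channel=17}: No (source is west). {mode=pulse, power=4, source=west, channel=8}: No (source is west). {mode=burst, power=13, source=south, channel=18}: No (source is south). {mode=steady, power=7, source=west, channel=4}: No (source is west).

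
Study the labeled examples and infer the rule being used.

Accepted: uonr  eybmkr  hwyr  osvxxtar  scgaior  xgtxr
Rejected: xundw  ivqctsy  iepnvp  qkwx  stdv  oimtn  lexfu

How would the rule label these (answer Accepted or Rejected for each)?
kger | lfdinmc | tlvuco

'Accepted' ⟺ contains 'r'.
kger: has 'r' — checks out, so Accepted. lfdinmc: no 'r' — fails this test, so Rejected. tlvuco: no 'r' — fails this test, so Rejected.

Accepted, Rejected, Rejected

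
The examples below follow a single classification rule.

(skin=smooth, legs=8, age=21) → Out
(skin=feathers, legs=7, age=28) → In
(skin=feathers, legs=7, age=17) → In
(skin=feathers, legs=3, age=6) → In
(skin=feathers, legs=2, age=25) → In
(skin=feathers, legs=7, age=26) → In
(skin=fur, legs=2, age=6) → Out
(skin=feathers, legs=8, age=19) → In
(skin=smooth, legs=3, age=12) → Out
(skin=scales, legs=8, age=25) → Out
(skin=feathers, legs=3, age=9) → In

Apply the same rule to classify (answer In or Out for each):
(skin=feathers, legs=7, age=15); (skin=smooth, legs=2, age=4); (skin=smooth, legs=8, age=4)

In, Out, Out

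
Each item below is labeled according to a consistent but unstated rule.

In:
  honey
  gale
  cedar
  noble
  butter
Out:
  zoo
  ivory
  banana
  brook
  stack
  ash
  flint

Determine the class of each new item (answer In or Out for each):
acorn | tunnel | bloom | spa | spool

Out, In, Out, Out, Out

The classifier is using: contains 'e'.
acorn → no 'e' → Out. tunnel → has 'e' → In. bloom → no 'e' → Out. spa → no 'e' → Out. spool → no 'e' → Out.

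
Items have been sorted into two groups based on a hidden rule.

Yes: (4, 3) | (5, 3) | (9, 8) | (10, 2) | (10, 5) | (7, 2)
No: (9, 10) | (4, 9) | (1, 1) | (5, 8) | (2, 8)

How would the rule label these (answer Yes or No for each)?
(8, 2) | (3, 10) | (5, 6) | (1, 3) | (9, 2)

Yes, No, No, No, Yes

The classifier is using: first > second.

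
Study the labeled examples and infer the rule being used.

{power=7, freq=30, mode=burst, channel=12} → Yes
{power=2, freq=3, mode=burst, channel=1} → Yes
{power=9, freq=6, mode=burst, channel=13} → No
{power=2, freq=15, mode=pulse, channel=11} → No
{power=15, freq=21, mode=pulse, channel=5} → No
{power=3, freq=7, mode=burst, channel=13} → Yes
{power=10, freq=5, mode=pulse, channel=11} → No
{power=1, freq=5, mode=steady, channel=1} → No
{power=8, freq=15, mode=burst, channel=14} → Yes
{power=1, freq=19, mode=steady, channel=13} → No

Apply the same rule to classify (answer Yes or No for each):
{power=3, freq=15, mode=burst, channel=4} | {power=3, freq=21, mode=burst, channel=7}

The classifier is using: mode is burst AND power ≤ 8.
{power=3, freq=15, mode=burst, channel=4}: mode is burst, power = 3 — passes, so Yes.
{power=3, freq=21, mode=burst, channel=7}: mode is burst, power = 3 — passes, so Yes.

Yes, Yes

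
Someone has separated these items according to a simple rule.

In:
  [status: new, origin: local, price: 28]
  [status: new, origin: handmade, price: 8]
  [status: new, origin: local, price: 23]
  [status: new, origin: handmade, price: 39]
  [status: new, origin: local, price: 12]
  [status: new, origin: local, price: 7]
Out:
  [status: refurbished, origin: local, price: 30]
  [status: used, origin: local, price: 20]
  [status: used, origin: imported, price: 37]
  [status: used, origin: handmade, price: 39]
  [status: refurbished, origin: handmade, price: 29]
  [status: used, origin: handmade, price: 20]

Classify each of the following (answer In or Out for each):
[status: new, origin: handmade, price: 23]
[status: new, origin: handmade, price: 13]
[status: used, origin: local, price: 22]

In, In, Out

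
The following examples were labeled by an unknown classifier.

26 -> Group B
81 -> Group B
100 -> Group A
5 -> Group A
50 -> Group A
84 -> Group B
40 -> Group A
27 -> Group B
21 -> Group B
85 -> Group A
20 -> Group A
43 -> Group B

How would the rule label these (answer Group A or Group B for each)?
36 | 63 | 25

Group B, Group B, Group A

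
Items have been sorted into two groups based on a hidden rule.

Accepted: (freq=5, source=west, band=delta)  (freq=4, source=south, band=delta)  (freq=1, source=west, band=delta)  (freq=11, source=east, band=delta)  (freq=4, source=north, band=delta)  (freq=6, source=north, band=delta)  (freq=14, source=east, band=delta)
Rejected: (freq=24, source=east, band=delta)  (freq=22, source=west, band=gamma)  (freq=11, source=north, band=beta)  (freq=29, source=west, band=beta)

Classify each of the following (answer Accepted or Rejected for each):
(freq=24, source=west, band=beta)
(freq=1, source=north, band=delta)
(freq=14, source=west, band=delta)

Rejected, Accepted, Accepted

The common property of the 'Accepted' items is: band is delta AND freq ≤ 14. No 'Rejected' item has it.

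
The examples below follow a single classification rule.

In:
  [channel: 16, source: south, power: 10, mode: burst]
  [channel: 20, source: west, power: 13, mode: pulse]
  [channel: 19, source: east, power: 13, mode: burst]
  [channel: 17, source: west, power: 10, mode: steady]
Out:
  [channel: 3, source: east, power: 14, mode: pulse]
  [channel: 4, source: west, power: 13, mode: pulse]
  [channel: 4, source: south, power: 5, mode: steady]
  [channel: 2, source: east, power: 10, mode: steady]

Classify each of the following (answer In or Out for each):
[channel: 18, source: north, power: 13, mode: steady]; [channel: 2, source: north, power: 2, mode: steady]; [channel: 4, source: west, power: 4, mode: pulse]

In, Out, Out

'In' ⟺ channel ≥ 16.
[channel: 18, source: north, power: 13, mode: steady] — channel = 18, hence In.
[channel: 2, source: north, power: 2, mode: steady] — channel = 2, hence Out.
[channel: 4, source: west, power: 4, mode: pulse] — channel = 4, hence Out.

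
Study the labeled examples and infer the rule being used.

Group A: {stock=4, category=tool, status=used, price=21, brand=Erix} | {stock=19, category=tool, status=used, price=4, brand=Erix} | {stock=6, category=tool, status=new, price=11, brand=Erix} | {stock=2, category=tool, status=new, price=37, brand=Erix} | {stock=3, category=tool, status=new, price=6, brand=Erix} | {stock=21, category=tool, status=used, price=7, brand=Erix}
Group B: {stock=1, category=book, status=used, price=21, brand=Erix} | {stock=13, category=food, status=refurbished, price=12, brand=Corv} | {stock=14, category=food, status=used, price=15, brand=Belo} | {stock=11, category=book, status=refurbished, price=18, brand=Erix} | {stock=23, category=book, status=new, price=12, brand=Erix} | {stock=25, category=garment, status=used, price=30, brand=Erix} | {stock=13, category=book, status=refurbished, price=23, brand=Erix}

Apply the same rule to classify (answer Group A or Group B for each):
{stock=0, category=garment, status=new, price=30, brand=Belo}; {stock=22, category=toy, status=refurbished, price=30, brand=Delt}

Group B, Group B

The pattern is that an item is 'Group A' exactly when: category is tool.
{stock=0, category=garment, status=new, price=30, brand=Belo}: category is garment, does not satisfy this → Group B. {stock=22, category=toy, status=refurbished, price=30, brand=Delt}: category is toy, does not satisfy this → Group B.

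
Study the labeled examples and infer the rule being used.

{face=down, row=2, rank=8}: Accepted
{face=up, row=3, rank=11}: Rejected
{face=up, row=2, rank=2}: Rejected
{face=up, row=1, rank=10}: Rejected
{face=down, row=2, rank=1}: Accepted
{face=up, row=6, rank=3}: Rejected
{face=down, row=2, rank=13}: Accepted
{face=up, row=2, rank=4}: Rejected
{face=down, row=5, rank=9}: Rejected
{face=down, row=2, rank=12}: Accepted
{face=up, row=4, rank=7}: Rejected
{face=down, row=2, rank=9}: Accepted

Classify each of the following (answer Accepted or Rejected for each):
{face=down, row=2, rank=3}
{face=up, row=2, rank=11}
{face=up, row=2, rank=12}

Every 'Accepted' example satisfies: face is down AND row = 2. None of the 'Rejected' examples do.
{face=down, row=2, rank=3} → face is down, row = 2 → Accepted.
{face=up, row=2, rank=11} → face is up, row = 2 → Rejected.
{face=up, row=2, rank=12} → face is up, row = 2 → Rejected.

Accepted, Rejected, Rejected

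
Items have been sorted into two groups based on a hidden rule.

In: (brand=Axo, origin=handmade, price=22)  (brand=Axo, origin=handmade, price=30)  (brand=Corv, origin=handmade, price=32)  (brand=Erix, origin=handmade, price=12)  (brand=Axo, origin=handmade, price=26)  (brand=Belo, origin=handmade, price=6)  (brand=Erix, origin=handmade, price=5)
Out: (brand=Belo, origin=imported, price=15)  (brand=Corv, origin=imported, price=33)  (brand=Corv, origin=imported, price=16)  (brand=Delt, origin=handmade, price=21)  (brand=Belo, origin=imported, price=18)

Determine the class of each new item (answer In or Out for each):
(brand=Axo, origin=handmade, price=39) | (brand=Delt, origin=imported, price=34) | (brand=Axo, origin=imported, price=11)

The rule appears to be: origin is handmade AND price ≠ 21.
(brand=Axo, origin=handmade, price=39) → origin is handmade, price = 39 → In.
(brand=Delt, origin=imported, price=34) → origin is imported, price = 34 → Out.
(brand=Axo, origin=imported, price=11) → origin is imported, price = 11 → Out.

In, Out, Out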